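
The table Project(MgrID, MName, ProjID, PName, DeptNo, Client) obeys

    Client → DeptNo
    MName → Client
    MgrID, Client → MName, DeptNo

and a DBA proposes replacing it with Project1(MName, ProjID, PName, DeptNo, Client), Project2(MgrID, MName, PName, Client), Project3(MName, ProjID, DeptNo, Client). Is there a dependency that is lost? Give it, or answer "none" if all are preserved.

none

Client → DeptNo lies within Project1.
MName → Client lies within Project1.
MgrID, Client → MName, DeptNo: restricted closure across fragments reaches MName, DeptNo.
Every dependency is enforceable on the fragments, so the decomposition is dependency-preserving.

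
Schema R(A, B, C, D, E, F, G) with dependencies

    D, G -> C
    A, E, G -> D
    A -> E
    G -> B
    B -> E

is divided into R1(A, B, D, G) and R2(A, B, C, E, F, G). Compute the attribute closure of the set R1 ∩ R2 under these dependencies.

A, B, C, D, E, G

R1 ∩ R2 = {A, B, G}.
A → E applies, adding E
A, E, G → D applies, adding D
D, G → C applies, adding C
Closure: {A, B, C, D, E, G}.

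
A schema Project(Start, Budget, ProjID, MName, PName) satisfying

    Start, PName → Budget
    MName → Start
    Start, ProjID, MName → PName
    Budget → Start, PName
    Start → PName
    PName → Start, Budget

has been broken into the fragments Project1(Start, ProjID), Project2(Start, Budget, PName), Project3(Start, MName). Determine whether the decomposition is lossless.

No

Chase test. Columns are Start, Budget, ProjID, MName, PName; row i has aⱼ where attribute j ∈ Projecti, else bᵢⱼ.
Initial tableau (one row per fragment):
  row 1: a1 b12 a3 b14 b15
  row 2: a1 a2 b23 b24 a5
  row 3: a1 b32 b33 a4 b35
Rows 1 and 2 agree on Start; apply Start→PName and equate their PName entries.
Rows 1 and 3 agree on Start; apply Start→PName and equate their PName entries.
Rows 1 and 2 agree on PName; apply PName→Start, Budget and equate their Start, Budget entries.
Rows 1 and 3 agree on PName; apply PName→Start, Budget and equate their Start, Budget entries.
No row becomes fully distinguished — the join is lossy.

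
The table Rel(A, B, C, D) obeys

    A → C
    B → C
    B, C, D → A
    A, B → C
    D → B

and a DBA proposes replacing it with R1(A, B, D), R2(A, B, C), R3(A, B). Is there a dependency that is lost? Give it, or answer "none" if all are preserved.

none

A → C lies within R2.
B → C lies within R2.
B, C, D → A: restricted closure across fragments reaches A.
A, B → C lies within R2.
D → B lies within R1.
Every dependency is enforceable on the fragments, so the decomposition is dependency-preserving.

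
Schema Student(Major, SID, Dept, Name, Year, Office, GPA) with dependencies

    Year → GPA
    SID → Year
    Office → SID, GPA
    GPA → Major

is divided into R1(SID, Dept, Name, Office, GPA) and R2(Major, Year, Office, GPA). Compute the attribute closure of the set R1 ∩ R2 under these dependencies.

R1 ∩ R2 = {Office, GPA}.
Office → SID, GPA applies, adding SID
GPA → Major applies, adding Major
SID → Year applies, adding Year
Closure: {Major, SID, Year, Office, GPA}.

Major, SID, Year, Office, GPA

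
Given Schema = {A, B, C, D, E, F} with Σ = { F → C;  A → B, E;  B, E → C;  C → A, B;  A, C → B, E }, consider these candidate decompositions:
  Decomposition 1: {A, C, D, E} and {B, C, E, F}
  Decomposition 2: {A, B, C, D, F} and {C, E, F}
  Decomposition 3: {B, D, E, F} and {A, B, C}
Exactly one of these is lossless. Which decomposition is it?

Decomposition 1: common = {C, E}, closure = {A, B, C, E} → lossy.
Decomposition 2: common = {C, F}, closure = {A, B, C, E, F} → lossless.
Decomposition 3: common = {B}, closure = {B} → lossy.

Decomposition 2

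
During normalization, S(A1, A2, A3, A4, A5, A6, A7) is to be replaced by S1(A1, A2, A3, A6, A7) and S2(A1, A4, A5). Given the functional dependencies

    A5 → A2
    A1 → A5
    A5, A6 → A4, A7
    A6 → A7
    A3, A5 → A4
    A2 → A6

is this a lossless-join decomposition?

Common attributes: S1 ∩ S2 = {A1}.
Closure of {A1}: A1 → A5 applies, adding A5; A5 → A2 applies, adding A2; A2 → A6 applies, adding A6; A5, A6 → A4, A7 applies, adding A4, A7. So (A1)⁺ = {A1, A2, A4, A5, A6, A7}.
This closure contains every attribute of S2, so S1 ∩ S2 → S2. The join is lossless.

Yes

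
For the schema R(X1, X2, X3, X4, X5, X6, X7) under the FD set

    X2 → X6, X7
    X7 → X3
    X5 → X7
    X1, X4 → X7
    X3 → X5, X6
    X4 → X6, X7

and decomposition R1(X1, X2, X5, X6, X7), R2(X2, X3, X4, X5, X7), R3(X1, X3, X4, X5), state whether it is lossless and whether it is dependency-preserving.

lossy but dependency-preserving

Lossless test (chase): Rows 1 and 2 agree on X2; apply X2→X6, X7 and equate their X6, X7 entries. Rows 1 and 2 agree on X7; apply X7→X3 and equate their X3 entries. Rows 1 and 3 agree on X5; apply X5→X7 and equate their X7 entries. Rows 1 and 3 agree on X3; apply X3→X5, X6 and equate their X5, X6 entries. No row becomes fully distinguished — the join is lossy.
Dependency preservation: X1, X4 → X7; X3 → X5, X6; X4 → X6, X7 are not contained in any single fragment, but the restricted closure of each left-hand side across the fragments still reaches the right-hand side; the remaining FDs each lie inside some fragment. All dependencies are preserved.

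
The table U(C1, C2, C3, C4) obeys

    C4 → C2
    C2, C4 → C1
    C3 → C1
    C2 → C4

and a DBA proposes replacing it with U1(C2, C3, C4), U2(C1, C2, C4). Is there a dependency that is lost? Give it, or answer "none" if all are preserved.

C3 → C1

Check C3 → C1: no single fragment contains all of {C1, C3}, and the restricted closure of {C3} across the fragments never reaches {C1}.
C4 → C2 is preserved.
C2, C4 → C1 is preserved.
C2 → C4 is preserved.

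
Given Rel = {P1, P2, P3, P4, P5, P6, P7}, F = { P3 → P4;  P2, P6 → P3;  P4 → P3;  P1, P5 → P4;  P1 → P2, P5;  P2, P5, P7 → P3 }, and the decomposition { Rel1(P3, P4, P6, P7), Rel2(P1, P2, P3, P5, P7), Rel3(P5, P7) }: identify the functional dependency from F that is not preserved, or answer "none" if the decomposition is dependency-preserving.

P2, P6 → P3

Check P2, P6 → P3: no single fragment contains all of {P2, P3, P6}, and the restricted closure of {P2, P6} across the fragments never reaches {P3}.
P3 → P4 is preserved.
P4 → P3 is preserved.
P1, P5 → P4 is preserved.
P1 → P2, P5 is preserved.
P2, P5, P7 → P3 is preserved.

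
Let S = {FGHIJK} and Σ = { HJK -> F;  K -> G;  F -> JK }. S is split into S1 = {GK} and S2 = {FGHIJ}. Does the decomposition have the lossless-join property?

Common attributes: S1 ∩ S2 = {G}.
No dependency enlarges {G}, so (G)⁺ = {G}.
The closure contains neither all of S1 = {GK} nor all of S2 = {FGHIJ}, so the common attributes are not a superkey of either fragment. The join is lossy.

No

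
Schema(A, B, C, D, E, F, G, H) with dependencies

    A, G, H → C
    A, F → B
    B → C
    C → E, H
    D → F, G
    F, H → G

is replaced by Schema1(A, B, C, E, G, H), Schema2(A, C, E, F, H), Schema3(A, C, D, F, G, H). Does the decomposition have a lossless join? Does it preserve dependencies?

Lossless test (chase): Rows 2 and 3 agree on A, F; apply A, F→B and equate their B entries. Rows 1 and 3 agree on C; apply C→E, H and equate their E, H entries. Rows 2 and 3 agree on F, H; apply F, H→G and equate their G entries. No row becomes fully distinguished — the join is lossy.
Dependency preservation: the restricted closure of {A, F} across the fragments never reaches {B}, so A, F → B cannot be enforced without a join — not preserved.

lossy and not dependency-preserving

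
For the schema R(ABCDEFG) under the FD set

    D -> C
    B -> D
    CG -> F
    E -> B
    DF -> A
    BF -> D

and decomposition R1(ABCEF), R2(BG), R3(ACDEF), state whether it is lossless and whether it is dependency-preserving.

lossy and not dependency-preserving

Lossless test (chase): Rows 1 and 2 agree on B; apply B→D and equate their D entries. Rows 1 and 3 agree on E; apply E→B and equate their B entries. Rows 1 and 3 agree on BF; apply BF→D and equate their D entries. Rows 1 and 2 agree on D; apply D→C and equate their C entries. No row becomes fully distinguished — the join is lossy.
Dependency preservation: the restricted closure of {B} across the fragments never reaches {D}, so B → D cannot be enforced without a join — not preserved.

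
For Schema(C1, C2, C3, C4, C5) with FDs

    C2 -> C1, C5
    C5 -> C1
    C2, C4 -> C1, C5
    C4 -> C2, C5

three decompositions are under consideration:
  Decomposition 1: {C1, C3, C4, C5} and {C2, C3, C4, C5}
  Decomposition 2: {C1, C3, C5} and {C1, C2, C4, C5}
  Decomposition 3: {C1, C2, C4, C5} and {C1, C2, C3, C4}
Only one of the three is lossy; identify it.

Decomposition 2

Decomposition 1: common = {C3, C4, C5}, closure = {C1, C2, C3, C4, C5} → lossless.
Decomposition 2: common = {C1, C5}, closure = {C1, C5} → lossy.
Decomposition 3: common = {C1, C2, C4}, closure = {C1, C2, C4, C5} → lossless.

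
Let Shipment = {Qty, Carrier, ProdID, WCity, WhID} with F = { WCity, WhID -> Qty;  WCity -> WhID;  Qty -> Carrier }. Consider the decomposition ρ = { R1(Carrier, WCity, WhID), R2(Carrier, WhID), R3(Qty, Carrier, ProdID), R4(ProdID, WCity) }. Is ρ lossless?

No

Chase test. Columns are Qty, Carrier, ProdID, WCity, WhID; row i has aⱼ where attribute j ∈ Ri, else bᵢⱼ.
Initial tableau (one row per fragment):
  row 1: b11 a2 b13 a4 a5
  row 2: b21 a2 b23 b24 a5
  row 3: a1 a2 a3 b34 b35
  row 4: b41 b42 a3 a4 b45
Rows 1 and 4 agree on WCity; apply WCity→WhID and equate their WhID entries.
Rows 1 and 4 agree on WCity, WhID; apply WCity, WhID→Qty and equate their Qty entries.
Rows 1 and 4 agree on Qty; apply Qty→Carrier and equate their Carrier entries.
No row becomes fully distinguished — the join is lossy.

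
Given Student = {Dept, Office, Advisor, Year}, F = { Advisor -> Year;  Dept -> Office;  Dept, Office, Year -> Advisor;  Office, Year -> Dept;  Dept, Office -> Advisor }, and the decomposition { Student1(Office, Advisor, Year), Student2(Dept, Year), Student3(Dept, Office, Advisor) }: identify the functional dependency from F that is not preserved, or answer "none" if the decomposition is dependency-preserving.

none

Advisor → Year lies within Student1.
Dept → Office lies within Student3.
Dept, Office, Year → Advisor: restricted closure across fragments reaches Advisor.
Office, Year → Dept: restricted closure across fragments reaches Dept.
Dept, Office → Advisor lies within Student3.
Every dependency is enforceable on the fragments, so the decomposition is dependency-preserving.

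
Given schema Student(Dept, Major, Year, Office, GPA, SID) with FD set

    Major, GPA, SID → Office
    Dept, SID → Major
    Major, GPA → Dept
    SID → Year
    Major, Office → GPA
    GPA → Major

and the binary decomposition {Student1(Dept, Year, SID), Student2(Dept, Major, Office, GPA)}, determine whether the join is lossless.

Common attributes: Student1 ∩ Student2 = {Dept}.
No dependency enlarges {Dept}, so (Dept)⁺ = {Dept}.
The closure contains neither all of Student1 = {Dept, Year, SID} nor all of Student2 = {Dept, Major, Office, GPA}, so the common attributes are not a superkey of either fragment. The join is lossy.

No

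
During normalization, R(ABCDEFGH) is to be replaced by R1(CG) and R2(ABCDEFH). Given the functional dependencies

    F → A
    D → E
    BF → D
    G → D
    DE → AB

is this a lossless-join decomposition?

No

Common attributes: R1 ∩ R2 = {C}.
No dependency enlarges {C}, so (C)⁺ = {C}.
The closure contains neither all of R1 = {CG} nor all of R2 = {ABCDEFH}, so the common attributes are not a superkey of either fragment. The join is lossy.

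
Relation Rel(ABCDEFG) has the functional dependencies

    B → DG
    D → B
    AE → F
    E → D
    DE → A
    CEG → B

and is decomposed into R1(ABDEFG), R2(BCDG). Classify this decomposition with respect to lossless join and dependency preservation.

lossy but dependency-preserving

Lossless test: (BDG)⁺ = {BDG}, which is a superkey of neither fragment — lossy.
Dependency preservation: CEG → B is not contained in any single fragment, but the restricted closure of its left-hand side across the fragments still reaches the right-hand side; the remaining FDs each lie inside some fragment. All dependencies are preserved.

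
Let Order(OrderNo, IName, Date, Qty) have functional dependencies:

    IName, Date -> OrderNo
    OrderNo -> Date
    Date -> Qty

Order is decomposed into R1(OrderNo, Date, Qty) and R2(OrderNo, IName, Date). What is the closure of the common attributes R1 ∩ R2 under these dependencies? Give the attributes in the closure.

OrderNo, Date, Qty

R1 ∩ R2 = {OrderNo, Date}.
Date → Qty applies, adding Qty
Closure: {OrderNo, Date, Qty}.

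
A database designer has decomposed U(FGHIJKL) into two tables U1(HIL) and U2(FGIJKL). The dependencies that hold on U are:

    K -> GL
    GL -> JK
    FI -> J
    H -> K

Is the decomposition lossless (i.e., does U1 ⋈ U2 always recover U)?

Common attributes: U1 ∩ U2 = {IL}.
No dependency enlarges {IL}, so (IL)⁺ = {IL}.
The closure contains neither all of U1 = {HIL} nor all of U2 = {FGIJKL}, so the common attributes are not a superkey of either fragment. The join is lossy.

No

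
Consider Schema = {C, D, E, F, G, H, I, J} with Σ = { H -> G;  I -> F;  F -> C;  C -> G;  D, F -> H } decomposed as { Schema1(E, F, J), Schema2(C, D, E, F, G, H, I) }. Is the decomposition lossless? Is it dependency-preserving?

Lossless test: (E, F)⁺ = {C, E, F, G}, which is a superkey of neither fragment — lossy.
Dependency preservation: every FD's attributes lie within a single fragment, so each can be enforced locally — preserved.

lossy but dependency-preserving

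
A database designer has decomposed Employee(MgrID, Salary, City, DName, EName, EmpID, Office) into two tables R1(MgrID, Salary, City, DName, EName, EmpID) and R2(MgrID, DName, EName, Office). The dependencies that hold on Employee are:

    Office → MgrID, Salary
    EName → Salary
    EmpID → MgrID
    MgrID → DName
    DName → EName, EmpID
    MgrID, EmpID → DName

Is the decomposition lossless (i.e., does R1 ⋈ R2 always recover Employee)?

No

Common attributes: R1 ∩ R2 = {MgrID, DName, EName}.
Closure of {MgrID, DName, EName}: EName → Salary applies, adding Salary; DName → EName, EmpID applies, adding EmpID. So (MgrID, DName, EName)⁺ = {MgrID, Salary, DName, EName, EmpID}.
The closure contains neither all of R1 = {MgrID, Salary, City, DName, EName, EmpID} nor all of R2 = {MgrID, DName, EName, Office}, so the common attributes are not a superkey of either fragment. The join is lossy.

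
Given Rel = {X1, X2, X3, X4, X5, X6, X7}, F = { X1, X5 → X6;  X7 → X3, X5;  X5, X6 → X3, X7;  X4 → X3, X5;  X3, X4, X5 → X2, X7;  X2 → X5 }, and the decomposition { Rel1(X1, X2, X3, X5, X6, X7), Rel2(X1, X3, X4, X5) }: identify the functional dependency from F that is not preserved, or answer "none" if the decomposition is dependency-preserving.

X3, X4, X5 → X2, X7

Check X3, X4, X5 → X2, X7: no single fragment contains all of {X2, X3, X4, X5, X7}, and the restricted closure of {X3, X4, X5} across the fragments never reaches {X2, X7}.
X1, X5 → X6 is preserved.
X7 → X3, X5 is preserved.
X5, X6 → X3, X7 is preserved.
X4 → X3, X5 is preserved.
X2 → X5 is preserved.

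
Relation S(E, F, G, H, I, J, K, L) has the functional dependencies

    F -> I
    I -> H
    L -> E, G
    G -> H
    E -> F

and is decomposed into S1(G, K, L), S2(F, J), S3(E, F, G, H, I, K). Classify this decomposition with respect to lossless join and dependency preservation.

lossy and not dependency-preserving

Lossless test (chase): Rows 2 and 3 agree on F; apply F→I and equate their I entries. Rows 2 and 3 agree on I; apply I→H and equate their H entries. Rows 1 and 3 agree on G; apply G→H and equate their H entries. No row becomes fully distinguished — the join is lossy.
Dependency preservation: the restricted closure of {L} across the fragments never reaches {E, G}, so L → E, G cannot be enforced without a join — not preserved.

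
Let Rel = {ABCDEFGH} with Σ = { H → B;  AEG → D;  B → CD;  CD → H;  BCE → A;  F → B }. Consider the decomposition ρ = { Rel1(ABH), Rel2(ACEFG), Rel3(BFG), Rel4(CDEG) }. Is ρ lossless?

Chase test. Columns are ABCDEFGH; row i has aⱼ where attribute j ∈ Reli, else bᵢⱼ.
Initial tableau (one row per fragment):
  row 1: a1 a2 b13 b14 b15 b16 b17 a8
  row 2: a1 b22 a3 b24 a5 a6 a7 b28
  row 3: b31 a2 b33 b34 b35 a6 a7 b38
  row 4: b41 b42 a3 a4 a5 b46 a7 b48
Rows 1 and 3 agree on B; apply B→CD and equate their CD entries.
Rows 1 and 3 agree on CD; apply CD→H and equate their H entries.
Rows 2 and 3 agree on F; apply F→B and equate their B entries.
Rows 1 and 2 agree on B; apply B→CD and equate their CD entries.
Rows 1 and 2 agree on CD; apply CD→H and equate their H entries.
No row becomes fully distinguished — the join is lossy.

No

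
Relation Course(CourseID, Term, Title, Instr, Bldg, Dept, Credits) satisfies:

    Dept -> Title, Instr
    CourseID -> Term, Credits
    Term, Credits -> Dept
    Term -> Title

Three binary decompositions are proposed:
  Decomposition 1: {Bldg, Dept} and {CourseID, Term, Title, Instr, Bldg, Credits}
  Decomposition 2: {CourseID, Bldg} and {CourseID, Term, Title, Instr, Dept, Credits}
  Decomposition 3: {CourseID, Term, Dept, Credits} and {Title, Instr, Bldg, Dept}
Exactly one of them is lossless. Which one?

Decomposition 1: common = {Bldg}, closure = {Bldg} → lossy.
Decomposition 2: common = {CourseID}, closure = {CourseID, Term, Title, Instr, Dept, Credits} → lossless.
Decomposition 3: common = {Dept}, closure = {Title, Instr, Dept} → lossy.

Decomposition 2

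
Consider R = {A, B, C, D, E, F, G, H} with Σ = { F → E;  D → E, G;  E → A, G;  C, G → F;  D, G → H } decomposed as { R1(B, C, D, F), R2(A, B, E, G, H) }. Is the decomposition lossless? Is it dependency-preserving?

lossy and not dependency-preserving

Lossless test: (B)⁺ = {B}, which is a superkey of neither fragment — lossy.
Dependency preservation: the restricted closure of {F} across the fragments never reaches {E}, so F → E cannot be enforced without a join — not preserved.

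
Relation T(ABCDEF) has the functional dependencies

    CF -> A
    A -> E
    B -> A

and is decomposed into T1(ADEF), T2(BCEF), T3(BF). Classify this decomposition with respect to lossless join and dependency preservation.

lossy and not dependency-preserving

Lossless test (chase): Rows 2 and 3 agree on B; apply B→A and equate their A entries. Rows 2 and 3 agree on A; apply A→E and equate their E entries. No row becomes fully distinguished — the join is lossy.
Dependency preservation: the restricted closure of {CF} across the fragments never reaches {A}, so CF → A cannot be enforced without a join — not preserved.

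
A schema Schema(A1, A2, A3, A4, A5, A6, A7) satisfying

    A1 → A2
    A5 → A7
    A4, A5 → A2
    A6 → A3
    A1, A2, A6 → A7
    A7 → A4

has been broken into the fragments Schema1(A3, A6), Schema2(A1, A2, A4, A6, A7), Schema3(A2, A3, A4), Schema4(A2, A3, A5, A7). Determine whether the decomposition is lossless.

No

Chase test. Columns are A1, A2, A3, A4, A5, A6, A7; row i has aⱼ where attribute j ∈ Schemai, else bᵢⱼ.
Initial tableau (one row per fragment):
  row 1: b11 b12 a3 b14 b15 a6 b17
  row 2: a1 a2 b23 a4 b25 a6 a7
  row 3: b31 a2 a3 a4 b35 b36 b37
  row 4: b41 a2 a3 b44 a5 b46 a7
Rows 1 and 2 agree on A6; apply A6→A3 and equate their A3 entries.
Rows 2 and 4 agree on A7; apply A7→A4 and equate their A4 entries.
No row becomes fully distinguished — the join is lossy.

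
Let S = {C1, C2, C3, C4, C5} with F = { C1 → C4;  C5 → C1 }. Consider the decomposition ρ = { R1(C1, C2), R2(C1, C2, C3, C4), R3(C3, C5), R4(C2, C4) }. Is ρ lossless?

No

Chase test. Columns are C1, C2, C3, C4, C5; row i has aⱼ where attribute j ∈ Ri, else bᵢⱼ.
Initial tableau (one row per fragment):
  row 1: a1 a2 b13 b14 b15
  row 2: a1 a2 a3 a4 b25
  row 3: b31 b32 a3 b34 a5
  row 4: b41 a2 b43 a4 b45
Rows 1 and 2 agree on C1; apply C1→C4 and equate their C4 entries.
No row becomes fully distinguished — the join is lossy.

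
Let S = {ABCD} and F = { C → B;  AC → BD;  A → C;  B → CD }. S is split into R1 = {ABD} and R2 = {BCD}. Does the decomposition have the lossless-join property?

Yes

Common attributes: R1 ∩ R2 = {BD}.
Closure of {BD}: B → CD applies, adding C. So (BD)⁺ = {BCD}.
This closure contains every attribute of R2, so R1 ∩ R2 → R2. The join is lossless.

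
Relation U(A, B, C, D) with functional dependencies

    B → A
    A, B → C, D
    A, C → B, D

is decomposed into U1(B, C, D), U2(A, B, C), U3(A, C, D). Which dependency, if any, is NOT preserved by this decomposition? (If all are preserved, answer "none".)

none

B → A lies within U2.
A, B → C, D: restricted closure across fragments reaches C, D.
A, C → B, D: restricted closure across fragments reaches B, D.
Every dependency is enforceable on the fragments, so the decomposition is dependency-preserving.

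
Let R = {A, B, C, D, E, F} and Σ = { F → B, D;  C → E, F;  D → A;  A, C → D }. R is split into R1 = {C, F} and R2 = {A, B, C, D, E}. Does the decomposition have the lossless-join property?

Common attributes: R1 ∩ R2 = {C}.
Closure of {C}: C → E, F applies, adding E, F; F → B, D applies, adding B, D; D → A applies, adding A. So (C)⁺ = {A, B, C, D, E, F}.
This closure contains every attribute of R1, so R1 ∩ R2 → R1. The join is lossless.

Yes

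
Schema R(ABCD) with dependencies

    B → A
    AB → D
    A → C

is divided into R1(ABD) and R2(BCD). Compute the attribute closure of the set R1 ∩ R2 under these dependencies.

R1 ∩ R2 = {BD}.
B → A applies, adding A
A → C applies, adding C
Closure: {ABCD}.

ABCD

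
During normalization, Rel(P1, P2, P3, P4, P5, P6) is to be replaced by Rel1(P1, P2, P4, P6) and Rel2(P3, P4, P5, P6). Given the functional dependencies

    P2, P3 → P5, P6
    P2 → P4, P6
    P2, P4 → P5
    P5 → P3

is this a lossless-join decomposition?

Common attributes: Rel1 ∩ Rel2 = {P4, P6}.
No dependency enlarges {P4, P6}, so (P4, P6)⁺ = {P4, P6}.
The closure contains neither all of Rel1 = {P1, P2, P4, P6} nor all of Rel2 = {P3, P4, P5, P6}, so the common attributes are not a superkey of either fragment. The join is lossy.

No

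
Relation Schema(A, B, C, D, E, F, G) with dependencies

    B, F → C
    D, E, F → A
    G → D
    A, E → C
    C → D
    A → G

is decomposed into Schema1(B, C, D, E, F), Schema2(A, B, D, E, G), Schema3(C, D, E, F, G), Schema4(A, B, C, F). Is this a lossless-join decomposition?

No

Chase test. Columns are A, B, C, D, E, F, G; row i has aⱼ where attribute j ∈ Schemai, else bᵢⱼ.
Initial tableau (one row per fragment):
  row 1: b11 a2 a3 a4 a5 a6 b17
  row 2: a1 a2 b23 a4 a5 b26 a7
  row 3: b31 b32 a3 a4 a5 a6 a7
  row 4: a1 a2 a3 b44 b45 a6 b47
Rows 1 and 3 agree on D, E, F; apply D, E, F→A and equate their A entries.
Rows 1 and 4 agree on C; apply C→D and equate their D entries.
Rows 1 and 3 agree on A; apply A→G and equate their G entries.
Rows 2 and 4 agree on A; apply A→G and equate their G entries.
No row becomes fully distinguished — the join is lossy.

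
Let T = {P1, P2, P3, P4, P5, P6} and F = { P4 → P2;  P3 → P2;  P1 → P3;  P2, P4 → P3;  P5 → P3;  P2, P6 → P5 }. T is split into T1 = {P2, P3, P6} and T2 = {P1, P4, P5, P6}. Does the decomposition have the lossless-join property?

No

Common attributes: T1 ∩ T2 = {P6}.
No dependency enlarges {P6}, so (P6)⁺ = {P6}.
The closure contains neither all of T1 = {P2, P3, P6} nor all of T2 = {P1, P4, P5, P6}, so the common attributes are not a superkey of either fragment. The join is lossy.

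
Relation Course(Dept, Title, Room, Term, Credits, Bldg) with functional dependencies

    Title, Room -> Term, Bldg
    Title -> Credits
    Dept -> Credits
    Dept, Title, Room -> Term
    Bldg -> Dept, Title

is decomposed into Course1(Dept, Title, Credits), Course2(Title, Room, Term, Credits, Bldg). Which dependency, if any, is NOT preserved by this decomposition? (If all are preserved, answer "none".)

Bldg -> Dept, Title

Check Bldg → Dept, Title: no single fragment contains all of {Dept, Title, Bldg}, and the restricted closure of {Bldg} across the fragments never reaches {Dept, Title}.
Title, Room → Term, Bldg is preserved.
Title → Credits is preserved.
Dept → Credits is preserved.
Dept, Title, Room → Term is preserved.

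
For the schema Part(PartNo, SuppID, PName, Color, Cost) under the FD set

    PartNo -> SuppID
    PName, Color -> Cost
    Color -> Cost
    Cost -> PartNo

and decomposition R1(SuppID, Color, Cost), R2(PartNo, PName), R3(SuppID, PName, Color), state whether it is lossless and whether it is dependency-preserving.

Lossless test (chase): Rows 1 and 3 agree on Color; apply Color→Cost and equate their Cost entries. Rows 1 and 3 agree on Cost; apply Cost→PartNo and equate their PartNo entries. No row becomes fully distinguished — the join is lossy.
Dependency preservation: the restricted closure of {PartNo} across the fragments never reaches {SuppID}, so PartNo → SuppID cannot be enforced without a join — not preserved.

lossy and not dependency-preserving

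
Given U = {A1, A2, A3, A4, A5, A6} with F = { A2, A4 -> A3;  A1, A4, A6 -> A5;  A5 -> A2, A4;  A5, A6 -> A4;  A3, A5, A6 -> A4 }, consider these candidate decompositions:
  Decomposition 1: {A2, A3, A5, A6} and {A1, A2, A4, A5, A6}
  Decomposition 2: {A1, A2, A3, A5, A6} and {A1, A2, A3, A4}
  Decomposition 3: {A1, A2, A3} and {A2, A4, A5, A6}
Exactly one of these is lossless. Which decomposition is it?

Decomposition 1

Decomposition 1: common = {A2, A5, A6}, closure = {A2, A3, A4, A5, A6} → lossless.
Decomposition 2: common = {A1, A2, A3}, closure = {A1, A2, A3} → lossy.
Decomposition 3: common = {A2}, closure = {A2} → lossy.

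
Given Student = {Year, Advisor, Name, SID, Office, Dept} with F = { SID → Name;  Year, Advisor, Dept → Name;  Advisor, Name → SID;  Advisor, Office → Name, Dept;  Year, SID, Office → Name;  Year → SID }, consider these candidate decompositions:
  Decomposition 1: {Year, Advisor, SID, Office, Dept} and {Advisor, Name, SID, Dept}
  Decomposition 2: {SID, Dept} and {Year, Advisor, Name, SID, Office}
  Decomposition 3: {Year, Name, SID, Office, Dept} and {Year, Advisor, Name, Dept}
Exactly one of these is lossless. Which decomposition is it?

Decomposition 1

Decomposition 1: common = {Advisor, SID, Dept}, closure = {Advisor, Name, SID, Dept} → lossless.
Decomposition 2: common = {SID}, closure = {Name, SID} → lossy.
Decomposition 3: common = {Year, Name, Dept}, closure = {Year, Name, SID, Dept} → lossy.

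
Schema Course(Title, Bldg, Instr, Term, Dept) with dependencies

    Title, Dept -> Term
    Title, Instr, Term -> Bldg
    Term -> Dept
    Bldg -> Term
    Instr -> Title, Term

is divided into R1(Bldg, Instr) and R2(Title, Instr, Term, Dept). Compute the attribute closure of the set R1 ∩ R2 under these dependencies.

Title, Bldg, Instr, Term, Dept

R1 ∩ R2 = {Instr}.
Instr → Title, Term applies, adding Title, Term
Title, Instr, Term → Bldg applies, adding Bldg
Term → Dept applies, adding Dept
Closure: {Title, Bldg, Instr, Term, Dept}.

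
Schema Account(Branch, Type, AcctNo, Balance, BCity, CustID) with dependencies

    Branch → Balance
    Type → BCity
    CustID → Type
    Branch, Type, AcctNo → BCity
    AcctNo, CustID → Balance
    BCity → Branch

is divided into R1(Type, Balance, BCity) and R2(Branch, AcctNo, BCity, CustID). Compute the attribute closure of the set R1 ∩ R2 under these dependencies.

R1 ∩ R2 = {BCity}.
BCity → Branch applies, adding Branch
Branch → Balance applies, adding Balance
Closure: {Branch, Balance, BCity}.

Branch, Balance, BCity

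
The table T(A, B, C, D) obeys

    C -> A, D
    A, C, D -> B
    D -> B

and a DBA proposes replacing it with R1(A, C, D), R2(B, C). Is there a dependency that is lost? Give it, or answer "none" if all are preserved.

D -> B

Check D → B: no single fragment contains all of {B, D}, and the restricted closure of {D} across the fragments never reaches {B}.
C → A, D is preserved.
A, C, D → B is preserved.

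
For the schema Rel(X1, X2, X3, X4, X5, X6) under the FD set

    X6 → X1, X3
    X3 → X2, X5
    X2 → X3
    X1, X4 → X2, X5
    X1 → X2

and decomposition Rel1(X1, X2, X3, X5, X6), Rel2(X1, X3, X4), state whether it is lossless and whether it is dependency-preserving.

lossy but dependency-preserving

Lossless test: (X1, X3)⁺ = {X1, X2, X3, X5}, which is a superkey of neither fragment — lossy.
Dependency preservation: X1, X4 → X2, X5 is not contained in any single fragment, but the restricted closure of its left-hand side across the fragments still reaches the right-hand side; the remaining FDs each lie inside some fragment. All dependencies are preserved.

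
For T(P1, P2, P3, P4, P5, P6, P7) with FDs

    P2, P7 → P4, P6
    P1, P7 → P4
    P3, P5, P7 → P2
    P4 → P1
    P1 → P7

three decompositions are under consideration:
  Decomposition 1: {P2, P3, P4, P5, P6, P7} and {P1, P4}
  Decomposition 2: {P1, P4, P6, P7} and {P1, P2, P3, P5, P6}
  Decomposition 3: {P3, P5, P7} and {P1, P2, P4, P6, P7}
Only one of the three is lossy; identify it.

Decomposition 1: common = {P4}, closure = {P1, P4, P7} → lossless.
Decomposition 2: common = {P1, P6}, closure = {P1, P4, P6, P7} → lossless.
Decomposition 3: common = {P7}, closure = {P7} → lossy.

Decomposition 3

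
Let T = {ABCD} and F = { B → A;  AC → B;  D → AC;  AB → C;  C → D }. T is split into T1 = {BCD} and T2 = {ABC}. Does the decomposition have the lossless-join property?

Common attributes: T1 ∩ T2 = {BC}.
Closure of {BC}: B → A applies, adding A; C → D applies, adding D. So (BC)⁺ = {ABCD}.
This closure contains every attribute of T1, so T1 ∩ T2 → T1. The join is lossless.

Yes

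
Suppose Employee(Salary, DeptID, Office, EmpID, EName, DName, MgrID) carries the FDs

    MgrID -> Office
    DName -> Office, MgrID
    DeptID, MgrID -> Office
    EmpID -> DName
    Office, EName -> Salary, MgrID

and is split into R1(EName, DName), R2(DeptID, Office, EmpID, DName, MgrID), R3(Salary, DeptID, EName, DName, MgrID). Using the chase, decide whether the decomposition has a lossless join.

Chase test. Columns are Salary, DeptID, Office, EmpID, EName, DName, MgrID; row i has aⱼ where attribute j ∈ Ri, else bᵢⱼ.
Initial tableau (one row per fragment):
  row 1: b11 b12 b13 b14 a5 a6 b17
  row 2: b21 a2 a3 a4 b25 a6 a7
  row 3: a1 a2 b33 b34 a5 a6 a7
Rows 2 and 3 agree on MgrID; apply MgrID→Office and equate their Office entries.
Rows 1 and 2 agree on DName; apply DName→Office, MgrID and equate their Office, MgrID entries.
Rows 1 and 3 agree on Office, EName; apply Office, EName→Salary, MgrID and equate their Salary, MgrID entries.
No row becomes fully distinguished — the join is lossy.

No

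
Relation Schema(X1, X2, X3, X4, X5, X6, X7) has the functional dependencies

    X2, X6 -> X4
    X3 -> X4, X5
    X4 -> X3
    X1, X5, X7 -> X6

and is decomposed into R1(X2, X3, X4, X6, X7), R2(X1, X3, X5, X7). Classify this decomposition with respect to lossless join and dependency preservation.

Lossless test: (X3, X7)⁺ = {X3, X4, X5, X7}, which is a superkey of neither fragment — lossy.
Dependency preservation: the restricted closure of {X1, X5, X7} across the fragments never reaches {X6}, so X1, X5, X7 → X6 cannot be enforced without a join — not preserved.

lossy and not dependency-preserving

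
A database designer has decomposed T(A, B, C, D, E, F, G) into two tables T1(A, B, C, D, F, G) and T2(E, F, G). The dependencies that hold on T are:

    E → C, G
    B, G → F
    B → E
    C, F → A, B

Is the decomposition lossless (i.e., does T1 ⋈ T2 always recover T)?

Common attributes: T1 ∩ T2 = {F, G}.
No dependency enlarges {F, G}, so (F, G)⁺ = {F, G}.
The closure contains neither all of T1 = {A, B, C, D, F, G} nor all of T2 = {E, F, G}, so the common attributes are not a superkey of either fragment. The join is lossy.

No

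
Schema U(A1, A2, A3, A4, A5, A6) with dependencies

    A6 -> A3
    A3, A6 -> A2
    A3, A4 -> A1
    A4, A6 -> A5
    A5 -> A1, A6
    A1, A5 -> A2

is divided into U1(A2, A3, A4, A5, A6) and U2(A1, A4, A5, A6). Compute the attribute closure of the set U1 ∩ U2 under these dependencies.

A1, A2, A3, A4, A5, A6

U1 ∩ U2 = {A4, A5, A6}.
A6 → A3 applies, adding A3
A3, A6 → A2 applies, adding A2
A3, A4 → A1 applies, adding A1
Closure: {A1, A2, A3, A4, A5, A6}.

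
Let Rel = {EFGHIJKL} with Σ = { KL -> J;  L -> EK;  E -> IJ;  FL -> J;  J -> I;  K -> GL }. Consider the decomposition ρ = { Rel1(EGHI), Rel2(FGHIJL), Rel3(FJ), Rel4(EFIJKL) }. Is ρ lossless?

Yes

Chase test. Columns are EFGHIJKL; row i has aⱼ where attribute j ∈ Reli, else bᵢⱼ.
Initial tableau (one row per fragment):
  row 1: a1 b12 a3 a4 a5 b16 b17 b18
  row 2: b21 a2 a3 a4 a5 a6 b27 a8
  row 3: b31 a2 b33 b34 b35 a6 b37 b38
  row 4: a1 a2 b43 b44 a5 a6 a7 a8
Rows 2 and 4 agree on L; apply L→EK and equate their EK entries.
Rows 1 and 2 agree on E; apply E→IJ and equate their IJ entries.
Rows 1 and 3 agree on J; apply J→I and equate their I entries.
Rows 2 and 4 agree on K; apply K→GL and equate their GL entries.
Row 2 is now all distinguished symbols — the join is lossless.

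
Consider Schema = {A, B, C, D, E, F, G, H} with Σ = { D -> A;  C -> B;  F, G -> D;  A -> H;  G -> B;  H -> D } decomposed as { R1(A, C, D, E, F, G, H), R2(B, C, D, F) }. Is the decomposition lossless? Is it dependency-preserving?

Lossless test: (C, D, F)⁺ = {A, B, C, D, F, H}, which contains all of one fragment — lossless.
Dependency preservation: the restricted closure of {G} across the fragments never reaches {B}, so G → B cannot be enforced without a join — not preserved.

lossless but not dependency-preserving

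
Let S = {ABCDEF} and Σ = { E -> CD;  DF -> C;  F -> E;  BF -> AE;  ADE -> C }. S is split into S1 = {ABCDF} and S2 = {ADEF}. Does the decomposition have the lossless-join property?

Common attributes: S1 ∩ S2 = {ADF}.
Closure of {ADF}: DF → C applies, adding C; F → E applies, adding E. So (ADF)⁺ = {ACDEF}.
This closure contains every attribute of S2, so S1 ∩ S2 → S2. The join is lossless.

Yes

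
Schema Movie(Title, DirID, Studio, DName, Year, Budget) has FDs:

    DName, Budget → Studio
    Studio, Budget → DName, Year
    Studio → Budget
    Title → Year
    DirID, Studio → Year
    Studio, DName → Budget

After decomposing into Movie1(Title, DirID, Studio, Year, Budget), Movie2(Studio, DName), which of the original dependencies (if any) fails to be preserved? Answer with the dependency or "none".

DName, Budget → Studio

Check DName, Budget → Studio: no single fragment contains all of {Studio, DName, Budget}, and the restricted closure of {DName, Budget} across the fragments never reaches {Studio}.
Studio, Budget → DName, Year is preserved.
Studio → Budget is preserved.
Title → Year is preserved.
DirID, Studio → Year is preserved.
Studio, DName → Budget is preserved.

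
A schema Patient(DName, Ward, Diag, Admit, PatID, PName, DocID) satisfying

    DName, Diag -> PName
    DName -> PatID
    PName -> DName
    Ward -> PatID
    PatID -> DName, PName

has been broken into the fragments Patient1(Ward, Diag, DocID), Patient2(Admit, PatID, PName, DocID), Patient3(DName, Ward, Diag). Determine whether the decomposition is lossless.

Chase test. Columns are DName, Ward, Diag, Admit, PatID, PName, DocID; row i has aⱼ where attribute j ∈ Patienti, else bᵢⱼ.
Initial tableau (one row per fragment):
  row 1: b11 a2 a3 b14 b15 b16 a7
  row 2: b21 b22 b23 a4 a5 a6 a7
  row 3: a1 a2 a3 b34 b35 b36 b37
Rows 1 and 3 agree on Ward; apply Ward→PatID and equate their PatID entries.
Rows 1 and 3 agree on PatID; apply PatID→DName, PName and equate their DName, PName entries.
No row becomes fully distinguished — the join is lossy.

No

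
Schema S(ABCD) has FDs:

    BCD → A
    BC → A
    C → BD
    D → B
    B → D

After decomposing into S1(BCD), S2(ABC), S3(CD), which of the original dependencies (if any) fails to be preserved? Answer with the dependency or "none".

BCD → A: restricted closure across fragments reaches A.
BC → A lies within S2.
C → BD lies within S1.
D → B lies within S1.
B → D lies within S1.
Every dependency is enforceable on the fragments, so the decomposition is dependency-preserving.

none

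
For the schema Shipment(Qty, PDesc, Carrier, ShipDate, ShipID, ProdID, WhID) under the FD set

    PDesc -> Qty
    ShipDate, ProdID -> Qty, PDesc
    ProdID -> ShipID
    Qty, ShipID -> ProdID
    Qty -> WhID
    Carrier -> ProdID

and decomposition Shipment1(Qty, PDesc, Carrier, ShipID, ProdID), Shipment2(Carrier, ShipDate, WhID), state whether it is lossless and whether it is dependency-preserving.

lossy and not dependency-preserving

Lossless test: (Carrier)⁺ = {Carrier, ShipID, ProdID}, which is a superkey of neither fragment — lossy.
Dependency preservation: the restricted closure of {ShipDate, ProdID} across the fragments never reaches {Qty, PDesc}, so ShipDate, ProdID → Qty, PDesc cannot be enforced without a join — not preserved.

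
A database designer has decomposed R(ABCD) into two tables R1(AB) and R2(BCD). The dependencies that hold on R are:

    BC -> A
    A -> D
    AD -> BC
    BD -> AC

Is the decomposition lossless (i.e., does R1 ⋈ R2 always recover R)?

Common attributes: R1 ∩ R2 = {B}.
No dependency enlarges {B}, so (B)⁺ = {B}.
The closure contains neither all of R1 = {AB} nor all of R2 = {BCD}, so the common attributes are not a superkey of either fragment. The join is lossy.

No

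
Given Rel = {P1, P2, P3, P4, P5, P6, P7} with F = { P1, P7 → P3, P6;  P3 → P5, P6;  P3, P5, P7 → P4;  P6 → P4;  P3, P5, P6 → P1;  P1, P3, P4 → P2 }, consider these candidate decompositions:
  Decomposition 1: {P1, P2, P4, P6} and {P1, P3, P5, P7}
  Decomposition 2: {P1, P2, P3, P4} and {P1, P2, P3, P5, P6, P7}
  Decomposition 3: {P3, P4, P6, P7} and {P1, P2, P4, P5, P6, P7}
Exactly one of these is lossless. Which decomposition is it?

Decomposition 2

Decomposition 1: common = {P1}, closure = {P1} → lossy.
Decomposition 2: common = {P1, P2, P3}, closure = {P1, P2, P3, P4, P5, P6} → lossless.
Decomposition 3: common = {P4, P6, P7}, closure = {P4, P6, P7} → lossy.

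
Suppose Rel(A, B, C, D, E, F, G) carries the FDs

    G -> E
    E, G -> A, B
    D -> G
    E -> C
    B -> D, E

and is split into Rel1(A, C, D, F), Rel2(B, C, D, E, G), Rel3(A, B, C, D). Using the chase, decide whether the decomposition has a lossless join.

Chase test. Columns are A, B, C, D, E, F, G; row i has aⱼ where attribute j ∈ Reli, else bᵢⱼ.
Initial tableau (one row per fragment):
  row 1: a1 b12 a3 a4 b15 a6 b17
  row 2: b21 a2 a3 a4 a5 b26 a7
  row 3: a1 a2 a3 a4 b35 b36 b37
Rows 1 and 2 agree on D; apply D→G and equate their G entries.
Rows 1 and 3 agree on D; apply D→G and equate their G entries.
Rows 2 and 3 agree on B; apply B→D, E and equate their D, E entries.
Rows 1 and 2 agree on G; apply G→E and equate their E entries.
Rows 1 and 2 agree on E, G; apply E, G→A, B and equate their A, B entries.
Row 1 is now all distinguished symbols — the join is lossless.

Yes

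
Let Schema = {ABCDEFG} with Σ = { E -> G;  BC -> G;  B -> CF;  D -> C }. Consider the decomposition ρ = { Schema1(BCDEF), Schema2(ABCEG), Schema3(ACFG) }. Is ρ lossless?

No

Chase test. Columns are ABCDEFG; row i has aⱼ where attribute j ∈ Schemai, else bᵢⱼ.
Initial tableau (one row per fragment):
  row 1: b11 a2 a3 a4 a5 a6 b17
  row 2: a1 a2 a3 b24 a5 b26 a7
  row 3: a1 b32 a3 b34 b35 a6 a7
Rows 1 and 2 agree on E; apply E→G and equate their G entries.
Rows 1 and 2 agree on B; apply B→CF and equate their CF entries.
No row becomes fully distinguished — the join is lossy.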